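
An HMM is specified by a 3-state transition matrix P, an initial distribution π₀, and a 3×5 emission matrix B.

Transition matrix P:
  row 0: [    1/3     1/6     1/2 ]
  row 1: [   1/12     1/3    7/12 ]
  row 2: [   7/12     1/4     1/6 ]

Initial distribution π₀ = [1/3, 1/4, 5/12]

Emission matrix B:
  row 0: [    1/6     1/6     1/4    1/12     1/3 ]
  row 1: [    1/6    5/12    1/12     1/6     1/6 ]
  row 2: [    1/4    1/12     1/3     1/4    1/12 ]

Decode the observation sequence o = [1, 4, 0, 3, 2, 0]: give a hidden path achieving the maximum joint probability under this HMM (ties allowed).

t=0: δ = [5.556e-02, 1.042e-01, 3.472e-02]  (obs o_0=1)
t=1: δ = [6.752e-03, 5.787e-03, 5.064e-03]  ψ = [2, 1, 1]  (obs o_1=4)
t=2: δ = [4.923e-04, 3.215e-04, 8.439e-04]  ψ = [2, 1, 0]  (obs o_2=0)
t=3: δ = [4.103e-05, 3.516e-05, 6.154e-05]  ψ = [2, 2, 0]  (obs o_3=3)
t=4: δ = [8.974e-06, 1.282e-06, 6.838e-06]  ψ = [2, 2, 0]  (obs o_4=2)
t=5: δ = [6.648e-07, 2.849e-07, 1.122e-06]  ψ = [2, 2, 0]  (obs o_5=0)
backtrack: best end state = 2; path = [1, 2, 0, 2, 0, 2]

path = [1, 2, 0, 2, 0, 2]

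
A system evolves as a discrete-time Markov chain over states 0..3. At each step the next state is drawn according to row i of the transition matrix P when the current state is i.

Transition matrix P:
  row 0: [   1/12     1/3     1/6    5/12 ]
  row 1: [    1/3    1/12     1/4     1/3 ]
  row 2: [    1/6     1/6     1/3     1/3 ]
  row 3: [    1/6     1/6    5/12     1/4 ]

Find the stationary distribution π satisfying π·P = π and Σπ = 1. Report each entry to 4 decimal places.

Balance equations π_j = Σ_i π_i·P[i][j]:
  π_0 = 1/12·π_0 + 1/3·π_1 + 1/6·π_2 + 1/6·π_3
  π_1 = 1/3·π_0 + 1/12·π_1 + 1/6·π_2 + 1/6·π_3
  π_2 = 1/6·π_0 + 1/4·π_1 + 1/3·π_2 + 5/12·π_3
  normalize: π_0 + π_1 + π_2 + π_3 = 1
Solving the linear system gives exactly π = [2/11, 2/11, 45/143, 46/143].

π = [0.1818, 0.1818, 0.3147, 0.3217]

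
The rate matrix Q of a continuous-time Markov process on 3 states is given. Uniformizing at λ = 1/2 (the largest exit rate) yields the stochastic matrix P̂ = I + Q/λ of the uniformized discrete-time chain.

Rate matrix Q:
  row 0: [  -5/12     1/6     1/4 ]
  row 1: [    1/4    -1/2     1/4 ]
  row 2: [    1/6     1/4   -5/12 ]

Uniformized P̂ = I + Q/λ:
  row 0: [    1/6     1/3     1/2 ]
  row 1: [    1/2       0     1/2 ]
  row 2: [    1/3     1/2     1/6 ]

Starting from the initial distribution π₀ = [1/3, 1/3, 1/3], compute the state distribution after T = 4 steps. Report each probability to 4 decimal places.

π = [0.3272, 0.2984, 0.3745]

t=0: π = [0.3333, 0.3333, 0.3333]
t=1: π = [0.3333, 0.2778, 0.3889]
t=2: π = [0.3241, 0.3056, 0.3704]
t=3: π = [0.3302, 0.2932, 0.3765]
t=4: π = [0.3272, 0.2984, 0.3745]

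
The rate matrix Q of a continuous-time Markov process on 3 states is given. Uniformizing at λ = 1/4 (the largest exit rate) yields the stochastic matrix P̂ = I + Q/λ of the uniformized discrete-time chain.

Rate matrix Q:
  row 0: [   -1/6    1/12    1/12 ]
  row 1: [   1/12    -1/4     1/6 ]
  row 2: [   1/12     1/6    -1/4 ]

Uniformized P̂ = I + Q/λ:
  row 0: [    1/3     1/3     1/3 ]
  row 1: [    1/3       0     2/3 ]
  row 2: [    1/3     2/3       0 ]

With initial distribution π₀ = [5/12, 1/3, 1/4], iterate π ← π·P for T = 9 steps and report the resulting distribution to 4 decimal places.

t=0: π = [0.4167, 0.3333, 0.2500]
t=1: π = [0.3333, 0.3056, 0.3611]
t=2: π = [0.3333, 0.3519, 0.3148]
t=3: π = [0.3333, 0.3210, 0.3457]
t=4: π = [0.3333, 0.3416, 0.3251]
t=5: π = [0.3333, 0.3278, 0.3388]
t=6: π = [0.3333, 0.3370, 0.3297]
t=7: π = [0.3333, 0.3309, 0.3358]
t=8: π = [0.3333, 0.3350, 0.3317]
t=9: π = [0.3333, 0.3322, 0.3344]

π = [0.3333, 0.3322, 0.3344]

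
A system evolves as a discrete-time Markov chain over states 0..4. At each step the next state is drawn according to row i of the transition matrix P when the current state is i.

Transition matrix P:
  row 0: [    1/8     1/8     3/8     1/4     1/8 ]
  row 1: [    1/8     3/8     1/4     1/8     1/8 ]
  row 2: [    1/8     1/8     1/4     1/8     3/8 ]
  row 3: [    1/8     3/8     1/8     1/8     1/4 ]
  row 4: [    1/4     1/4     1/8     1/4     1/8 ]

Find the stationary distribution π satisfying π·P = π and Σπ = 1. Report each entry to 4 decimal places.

π = [0.1502, 0.2566, 0.2224, 0.1690, 0.2017]

Balance equations π_j = Σ_i π_i·P[i][j]:
  π_0 = 1/8·π_0 + 1/8·π_1 + 1/8·π_2 + 1/8·π_3 + 1/4·π_4
  π_1 = 1/8·π_0 + 3/8·π_1 + 1/8·π_2 + 3/8·π_3 + 1/4·π_4
  π_2 = 3/8·π_0 + 1/4·π_1 + 1/4·π_2 + 1/8·π_3 + 1/8·π_4
  π_3 = 1/4·π_0 + 1/8·π_1 + 1/8·π_2 + 1/8·π_3 + 1/4·π_4
  normalize: π_0 + π_1 + π_2 + π_3 + π_4 = 1
Solving the linear system gives exactly π = [312/2077, 533/2077, 462/2077, 351/2077, 419/2077].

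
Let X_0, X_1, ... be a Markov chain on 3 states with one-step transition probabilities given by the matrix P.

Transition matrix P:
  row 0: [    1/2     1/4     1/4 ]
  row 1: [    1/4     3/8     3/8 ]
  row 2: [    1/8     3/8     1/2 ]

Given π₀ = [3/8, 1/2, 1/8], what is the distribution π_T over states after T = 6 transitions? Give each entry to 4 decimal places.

π = [0.2685, 0.3414, 0.3901]

t=0: π = [0.3750, 0.5000, 0.1250]
t=1: π = [0.3281, 0.3281, 0.3438]
t=2: π = [0.2891, 0.3340, 0.3770]
t=3: π = [0.2751, 0.3389, 0.3860]
t=4: π = [0.2705, 0.3406, 0.3889]
t=5: π = [0.2690, 0.3412, 0.3898]
t=6: π = [0.2685, 0.3414, 0.3901]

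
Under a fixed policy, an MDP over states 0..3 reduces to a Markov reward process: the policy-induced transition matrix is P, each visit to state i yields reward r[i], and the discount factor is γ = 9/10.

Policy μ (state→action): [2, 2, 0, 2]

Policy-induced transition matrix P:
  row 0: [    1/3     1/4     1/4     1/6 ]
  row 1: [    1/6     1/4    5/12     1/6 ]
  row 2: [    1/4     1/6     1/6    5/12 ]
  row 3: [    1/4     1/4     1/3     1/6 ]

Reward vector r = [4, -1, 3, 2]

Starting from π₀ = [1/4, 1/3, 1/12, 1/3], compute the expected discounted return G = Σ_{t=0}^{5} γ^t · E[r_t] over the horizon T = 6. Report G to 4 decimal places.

G = 9.3345

t=0: π = [0.2500, 0.3333, 0.0833, 0.3333], E[r] = 1.5833, γ^t·E[r] = 1.583333, running G = 1.583333
t=1: π = [0.2431, 0.2431, 0.3264, 0.1875], E[r] = 2.0833, γ^t·E[r] = 1.875000, running G = 3.458333
t=2: π = [0.2500, 0.2228, 0.2789, 0.2483], E[r] = 2.1105, γ^t·E[r] = 1.709531, running G = 5.167865
t=3: π = [0.2523, 0.2268, 0.2846, 0.2364], E[r] = 2.1088, γ^t·E[r] = 1.537348, running G = 6.705212
t=4: π = [0.2521, 0.2263, 0.2838, 0.2378], E[r] = 2.1092, γ^t·E[r] = 1.383829, running G = 8.089041
t=5: π = [0.2522, 0.2264, 0.2839, 0.2376], E[r] = 2.1091, γ^t·E[r] = 1.245423, running G = 9.334464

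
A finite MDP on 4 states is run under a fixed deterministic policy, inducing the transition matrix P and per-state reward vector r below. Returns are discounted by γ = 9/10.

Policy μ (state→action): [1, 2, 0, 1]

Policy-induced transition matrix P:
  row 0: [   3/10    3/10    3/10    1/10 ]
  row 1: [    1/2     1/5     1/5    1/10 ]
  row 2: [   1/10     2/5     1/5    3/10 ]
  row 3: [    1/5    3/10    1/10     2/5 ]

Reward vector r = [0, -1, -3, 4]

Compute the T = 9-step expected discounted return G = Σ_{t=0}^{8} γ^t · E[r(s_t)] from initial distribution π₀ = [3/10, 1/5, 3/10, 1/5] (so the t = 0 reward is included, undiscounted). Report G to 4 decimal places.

t=0: π = [0.3000, 0.2000, 0.3000, 0.2000], E[r] = -0.3000, γ^t·E[r] = -0.300000, running G = -0.300000
t=1: π = [0.2600, 0.3100, 0.2100, 0.2200], E[r] = -0.0600, γ^t·E[r] = -0.054000, running G = -0.354000
t=2: π = [0.2980, 0.2900, 0.2040, 0.2080], E[r] = -0.0700, γ^t·E[r] = -0.056700, running G = -0.410700
t=3: π = [0.2964, 0.2914, 0.2090, 0.2032], E[r] = -0.1056, γ^t·E[r] = -0.076982, running G = -0.487682
t=4: π = [0.2962, 0.2918, 0.2093, 0.2028], E[r] = -0.1087, γ^t·E[r] = -0.071305, running G = -0.558987
t=5: π = [0.2962, 0.2918, 0.2093, 0.2027], E[r] = -0.1090, γ^t·E[r] = -0.064368, running G = -0.623355
t=6: π = [0.2962, 0.2918, 0.2094, 0.2027], E[r] = -0.1091, γ^t·E[r] = -0.057987, running G = -0.681342
t=7: π = [0.2962, 0.2918, 0.2094, 0.2027], E[r] = -0.1091, γ^t·E[r] = -0.052196, running G = -0.733538
t=8: π = [0.2962, 0.2918, 0.2094, 0.2027], E[r] = -0.1091, γ^t·E[r] = -0.046977, running G = -0.780515

G = -0.7805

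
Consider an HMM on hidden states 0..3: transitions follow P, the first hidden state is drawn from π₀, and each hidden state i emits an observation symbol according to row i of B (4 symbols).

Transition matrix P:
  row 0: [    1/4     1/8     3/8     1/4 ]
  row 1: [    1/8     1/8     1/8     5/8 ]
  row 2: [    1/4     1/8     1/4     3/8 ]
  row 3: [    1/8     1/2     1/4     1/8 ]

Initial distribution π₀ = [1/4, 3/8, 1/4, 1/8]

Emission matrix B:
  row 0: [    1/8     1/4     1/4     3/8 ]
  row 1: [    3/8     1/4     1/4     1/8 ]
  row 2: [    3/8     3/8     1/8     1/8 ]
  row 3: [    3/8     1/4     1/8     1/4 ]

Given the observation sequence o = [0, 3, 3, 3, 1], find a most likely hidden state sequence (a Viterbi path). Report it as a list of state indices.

t=0: δ = [3.125e-02, 1.406e-01, 9.375e-02, 4.688e-02]  (obs o_0=0)
t=1: δ = [8.789e-03, 2.930e-03, 2.930e-03, 2.197e-02]  ψ = [2, 3, 2, 1]  (obs o_1=3)
t=2: δ = [1.030e-03, 1.373e-03, 6.866e-04, 6.866e-04]  ψ = [3, 3, 3, 3]  (obs o_2=3)
t=3: δ = [9.656e-05, 4.292e-05, 4.828e-05, 2.146e-04]  ψ = [0, 3, 0, 1]  (obs o_3=3)
t=4: δ = [6.706e-06, 2.682e-05, 2.012e-05, 6.706e-06]  ψ = [3, 3, 3, 1]  (obs o_4=1)
backtrack: best end state = 1; path = [1, 3, 1, 3, 1]

path = [1, 3, 1, 3, 1]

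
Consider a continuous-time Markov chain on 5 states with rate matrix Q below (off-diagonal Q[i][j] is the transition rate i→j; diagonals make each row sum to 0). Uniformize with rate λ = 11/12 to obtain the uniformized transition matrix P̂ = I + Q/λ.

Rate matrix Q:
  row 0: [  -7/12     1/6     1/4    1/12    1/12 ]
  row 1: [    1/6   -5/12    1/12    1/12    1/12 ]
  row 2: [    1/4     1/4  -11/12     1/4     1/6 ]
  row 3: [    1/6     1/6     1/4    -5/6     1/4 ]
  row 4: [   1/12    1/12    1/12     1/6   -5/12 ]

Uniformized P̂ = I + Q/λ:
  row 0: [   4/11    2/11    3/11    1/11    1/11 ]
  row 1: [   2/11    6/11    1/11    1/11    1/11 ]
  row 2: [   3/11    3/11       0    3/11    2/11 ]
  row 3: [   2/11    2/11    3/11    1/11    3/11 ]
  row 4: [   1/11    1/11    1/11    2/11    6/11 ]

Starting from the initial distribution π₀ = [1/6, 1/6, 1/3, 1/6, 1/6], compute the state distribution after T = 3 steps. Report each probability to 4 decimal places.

π = [0.2130, 0.2708, 0.1402, 0.1399, 0.2360]

t=0: π = [0.1667, 0.1667, 0.3333, 0.1667, 0.1667]
t=1: π = [0.2273, 0.2576, 0.1212, 0.1667, 0.2273]
t=2: π = [0.2135, 0.2658, 0.1515, 0.1336, 0.2355]
t=3: π = [0.2130, 0.2708, 0.1402, 0.1399, 0.2360]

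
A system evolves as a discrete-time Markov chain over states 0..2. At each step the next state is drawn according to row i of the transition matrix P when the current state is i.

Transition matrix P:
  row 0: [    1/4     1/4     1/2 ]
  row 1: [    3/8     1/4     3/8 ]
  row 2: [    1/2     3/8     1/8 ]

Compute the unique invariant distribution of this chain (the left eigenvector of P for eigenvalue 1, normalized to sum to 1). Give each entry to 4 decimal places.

π = [0.3708, 0.2921, 0.3371]

Balance equations π_j = Σ_i π_i·P[i][j]:
  π_0 = 1/4·π_0 + 3/8·π_1 + 1/2·π_2
  π_1 = 1/4·π_0 + 1/4·π_1 + 3/8·π_2
  normalize: π_0 + π_1 + π_2 = 1
Solving the linear system gives exactly π = [33/89, 26/89, 30/89].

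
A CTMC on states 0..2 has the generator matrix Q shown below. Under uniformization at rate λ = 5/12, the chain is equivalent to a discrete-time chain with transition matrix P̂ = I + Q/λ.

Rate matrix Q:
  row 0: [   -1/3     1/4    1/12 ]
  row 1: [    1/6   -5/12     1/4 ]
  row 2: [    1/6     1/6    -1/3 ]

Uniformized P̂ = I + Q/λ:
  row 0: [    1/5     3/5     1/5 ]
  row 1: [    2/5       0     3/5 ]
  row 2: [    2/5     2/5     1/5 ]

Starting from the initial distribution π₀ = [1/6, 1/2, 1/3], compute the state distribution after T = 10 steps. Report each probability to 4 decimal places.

t=0: π = [0.1667, 0.5000, 0.3333]
t=1: π = [0.3667, 0.2333, 0.4000]
t=2: π = [0.3267, 0.3800, 0.2933]
t=3: π = [0.3347, 0.3133, 0.3520]
t=4: π = [0.3331, 0.3416, 0.3253]
t=5: π = [0.3334, 0.3300, 0.3366]
t=6: π = [0.3333, 0.3347, 0.3320]
t=7: π = [0.3333, 0.3328, 0.3339]
t=8: π = [0.3333, 0.3336, 0.3331]
t=9: π = [0.3333, 0.3332, 0.3334]
t=10: π = [0.3333, 0.3334, 0.3333]

π = [0.3333, 0.3334, 0.3333]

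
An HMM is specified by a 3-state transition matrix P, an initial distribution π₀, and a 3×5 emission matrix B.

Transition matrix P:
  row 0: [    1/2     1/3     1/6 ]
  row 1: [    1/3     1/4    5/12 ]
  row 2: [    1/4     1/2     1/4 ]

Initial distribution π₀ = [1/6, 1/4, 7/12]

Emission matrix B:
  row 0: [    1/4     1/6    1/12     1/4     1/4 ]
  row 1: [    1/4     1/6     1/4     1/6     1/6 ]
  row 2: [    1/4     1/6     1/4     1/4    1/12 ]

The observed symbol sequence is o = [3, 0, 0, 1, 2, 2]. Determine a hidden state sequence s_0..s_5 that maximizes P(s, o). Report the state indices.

path = [2, 1, 2, 1, 2, 1]

t=0: δ = [4.167e-02, 4.167e-02, 1.458e-01]  (obs o_0=3)
t=1: δ = [9.115e-03, 1.823e-02, 9.115e-03]  ψ = [2, 2, 2]  (obs o_1=0)
t=2: δ = [1.519e-03, 1.139e-03, 1.899e-03]  ψ = [1, 1, 1]  (obs o_2=0)
t=3: δ = [1.266e-04, 1.582e-04, 7.912e-05]  ψ = [0, 2, 1]  (obs o_3=1)
t=4: δ = [5.275e-06, 1.055e-05, 1.648e-05]  ψ = [0, 0, 1]  (obs o_4=2)
t=5: δ = [3.434e-07, 2.060e-06, 1.099e-06]  ψ = [2, 2, 1]  (obs o_5=2)
backtrack: best end state = 1; path = [2, 1, 2, 1, 2, 1]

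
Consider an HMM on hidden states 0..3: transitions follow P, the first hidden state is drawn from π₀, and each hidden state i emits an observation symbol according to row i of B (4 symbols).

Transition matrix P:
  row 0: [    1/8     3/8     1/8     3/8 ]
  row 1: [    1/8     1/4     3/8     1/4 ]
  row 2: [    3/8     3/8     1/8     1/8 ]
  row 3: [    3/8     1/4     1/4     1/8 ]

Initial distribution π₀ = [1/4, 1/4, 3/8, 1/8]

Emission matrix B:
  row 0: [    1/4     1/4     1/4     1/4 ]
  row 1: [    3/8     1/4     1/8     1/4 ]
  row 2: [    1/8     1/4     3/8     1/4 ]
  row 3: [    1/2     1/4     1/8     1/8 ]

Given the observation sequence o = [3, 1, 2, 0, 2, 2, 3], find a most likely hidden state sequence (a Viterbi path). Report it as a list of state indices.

path = [2, 1, 2, 1, 2, 0, 1]

t=0: δ = [6.250e-02, 6.250e-02, 9.375e-02, 1.562e-02]  (obs o_0=3)
t=1: δ = [8.789e-03, 8.789e-03, 5.859e-03, 5.859e-03]  ψ = [2, 2, 1, 0]  (obs o_1=1)
t=2: δ = [5.493e-04, 4.120e-04, 1.236e-03, 4.120e-04]  ψ = [2, 0, 1, 0]  (obs o_2=2)
t=3: δ = [1.159e-04, 1.738e-04, 1.931e-05, 1.030e-04]  ψ = [2, 2, 1, 0]  (obs o_3=0)
t=4: δ = [9.656e-06, 5.431e-06, 2.444e-05, 5.431e-06]  ψ = [3, 0, 1, 0]  (obs o_4=2)
t=5: δ = [2.291e-06, 1.146e-06, 1.146e-06, 4.526e-07]  ψ = [2, 2, 2, 0]  (obs o_5=2)
t=6: δ = [1.074e-07, 2.148e-07, 1.074e-07, 1.074e-07]  ψ = [2, 0, 1, 0]  (obs o_6=3)
backtrack: best end state = 1; path = [2, 1, 2, 1, 2, 0, 1]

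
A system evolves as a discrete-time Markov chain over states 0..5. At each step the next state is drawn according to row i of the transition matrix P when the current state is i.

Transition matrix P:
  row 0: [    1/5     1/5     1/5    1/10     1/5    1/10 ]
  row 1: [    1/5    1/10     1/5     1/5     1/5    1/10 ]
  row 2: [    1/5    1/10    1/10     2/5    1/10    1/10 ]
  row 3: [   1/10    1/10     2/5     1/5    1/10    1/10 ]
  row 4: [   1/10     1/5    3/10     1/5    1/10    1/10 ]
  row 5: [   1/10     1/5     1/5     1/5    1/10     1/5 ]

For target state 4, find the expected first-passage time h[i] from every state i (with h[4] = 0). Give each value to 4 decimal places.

First-step conditioning: h[4] = 0; for i ≠ 4, h[i] = 1 + Σ_k P[i][k]·h[k].
  h[0] = 1 + 1/5·h[0] + 1/5·h[1] + 1/5·h[2] + 1/10·h[3] + 1/10·h[5]
  h[1] = 1 + 1/5·h[0] + 1/10·h[1] + 1/5·h[2] + 1/5·h[3] + 1/10·h[5]
  h[2] = 1 + 1/5·h[0] + 1/10·h[1] + 1/10·h[2] + 2/5·h[3] + 1/10·h[5]
  h[3] = 1 + 1/10·h[0] + 1/10·h[1] + 2/5·h[2] + 1/5·h[3] + 1/10·h[5]
  h[5] = 1 + 1/10·h[0] + 1/5·h[1] + 1/5·h[2] + 1/5·h[3] + 1/5·h[5]
Solving the 5×5 linear system over states ≠ 4 gives exactly h = [2590/377, 5245/754, 2920/377, 5895/754, 0, 5835/754] (h[4] = 0 is the target).

h = [6.8700, 6.9562, 7.7454, 7.8183, 0.0000, 7.7387]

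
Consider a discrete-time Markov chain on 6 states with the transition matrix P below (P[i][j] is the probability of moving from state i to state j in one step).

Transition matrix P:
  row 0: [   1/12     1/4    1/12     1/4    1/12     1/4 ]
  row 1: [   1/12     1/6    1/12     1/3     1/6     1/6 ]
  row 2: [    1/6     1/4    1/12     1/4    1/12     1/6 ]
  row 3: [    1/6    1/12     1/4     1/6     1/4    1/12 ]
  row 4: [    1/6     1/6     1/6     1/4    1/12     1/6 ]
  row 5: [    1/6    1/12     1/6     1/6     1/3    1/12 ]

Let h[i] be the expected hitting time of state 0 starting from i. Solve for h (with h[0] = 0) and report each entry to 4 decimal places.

First-step conditioning: h[0] = 0; for i ≠ 0, h[i] = 1 + Σ_k P[i][k]·h[k].
  h[1] = 1 + 1/6·h[1] + 1/12·h[2] + 1/3·h[3] + 1/6·h[4] + 1/6·h[5]
  h[2] = 1 + 1/4·h[1] + 1/12·h[2] + 1/4·h[3] + 1/12·h[4] + 1/6·h[5]
  h[3] = 1 + 1/12·h[1] + 1/4·h[2] + 1/6·h[3] + 1/4·h[4] + 1/12·h[5]
  h[4] = 1 + 1/6·h[1] + 1/6·h[2] + 1/4·h[3] + 1/12·h[4] + 1/6·h[5]
  h[5] = 1 + 1/12·h[1] + 1/6·h[2] + 1/6·h[3] + 1/3·h[4] + 1/12·h[5]
Solving the 5×5 linear system over states ≠ 0 gives exactly h = [0, 114812/16359, 106748/16359, 5024/779, 106076/16359, 15064/2337] (h[0] = 0 is the target).

h = [0.0000, 7.0183, 6.5253, 6.4493, 6.4843, 6.4459]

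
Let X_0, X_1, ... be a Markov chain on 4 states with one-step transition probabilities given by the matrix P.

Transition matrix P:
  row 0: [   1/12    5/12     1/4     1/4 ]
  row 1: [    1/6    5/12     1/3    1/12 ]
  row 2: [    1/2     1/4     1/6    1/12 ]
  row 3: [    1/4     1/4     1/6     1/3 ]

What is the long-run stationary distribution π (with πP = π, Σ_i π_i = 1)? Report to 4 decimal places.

π = [0.2419, 0.3484, 0.2449, 0.1649]

Balance equations π_j = Σ_i π_i·P[i][j]:
  π_0 = 1/12·π_0 + 1/6·π_1 + 1/2·π_2 + 1/4·π_3
  π_1 = 5/12·π_0 + 5/12·π_1 + 1/4·π_2 + 1/4·π_3
  π_2 = 1/4·π_0 + 1/3·π_1 + 1/6·π_2 + 1/6·π_3
  normalize: π_0 + π_1 + π_2 + π_3 = 1
Solving the linear system gives exactly π = [67/277, 193/554, 407/1662, 137/831].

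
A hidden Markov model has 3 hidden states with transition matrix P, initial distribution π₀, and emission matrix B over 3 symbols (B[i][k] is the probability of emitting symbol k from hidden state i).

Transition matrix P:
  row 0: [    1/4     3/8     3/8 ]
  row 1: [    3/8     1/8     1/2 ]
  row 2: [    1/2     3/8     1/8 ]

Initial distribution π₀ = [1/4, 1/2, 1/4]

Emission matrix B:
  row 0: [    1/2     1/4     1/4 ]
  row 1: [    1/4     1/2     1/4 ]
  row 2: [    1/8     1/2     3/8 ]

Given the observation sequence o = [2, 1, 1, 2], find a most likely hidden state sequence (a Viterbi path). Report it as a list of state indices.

t=0: δ = [6.250e-02, 1.250e-01, 9.375e-02]  (obs o_0=2)
t=1: δ = [1.172e-02, 1.758e-02, 3.125e-02]  ψ = [1, 2, 1]  (obs o_1=1)
t=2: δ = [3.906e-03, 5.859e-03, 4.395e-03]  ψ = [2, 2, 1]  (obs o_2=1)
t=3: δ = [5.493e-04, 4.120e-04, 1.099e-03]  ψ = [1, 2, 1]  (obs o_3=2)
backtrack: best end state = 2; path = [1, 2, 1, 2]

path = [1, 2, 1, 2]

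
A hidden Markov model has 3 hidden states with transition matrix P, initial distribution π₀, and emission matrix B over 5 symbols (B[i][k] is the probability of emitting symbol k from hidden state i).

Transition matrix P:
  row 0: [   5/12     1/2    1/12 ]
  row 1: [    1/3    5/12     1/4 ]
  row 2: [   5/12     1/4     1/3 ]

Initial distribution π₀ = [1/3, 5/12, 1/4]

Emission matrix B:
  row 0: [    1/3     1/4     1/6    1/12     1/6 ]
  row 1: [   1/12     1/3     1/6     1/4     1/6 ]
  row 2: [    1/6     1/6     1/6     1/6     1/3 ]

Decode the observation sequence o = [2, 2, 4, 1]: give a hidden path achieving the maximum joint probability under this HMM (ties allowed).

t=0: δ = [5.556e-02, 6.944e-02, 4.167e-02]  (obs o_0=2)
t=1: δ = [3.858e-03, 4.823e-03, 2.894e-03]  ψ = [0, 1, 1]  (obs o_1=2)
t=2: δ = [2.679e-04, 3.349e-04, 4.019e-04]  ψ = [0, 1, 1]  (obs o_2=4)
t=3: δ = [4.186e-05, 4.651e-05, 2.233e-05]  ψ = [2, 1, 2]  (obs o_3=1)
backtrack: best end state = 1; path = [1, 1, 1, 1]

path = [1, 1, 1, 1]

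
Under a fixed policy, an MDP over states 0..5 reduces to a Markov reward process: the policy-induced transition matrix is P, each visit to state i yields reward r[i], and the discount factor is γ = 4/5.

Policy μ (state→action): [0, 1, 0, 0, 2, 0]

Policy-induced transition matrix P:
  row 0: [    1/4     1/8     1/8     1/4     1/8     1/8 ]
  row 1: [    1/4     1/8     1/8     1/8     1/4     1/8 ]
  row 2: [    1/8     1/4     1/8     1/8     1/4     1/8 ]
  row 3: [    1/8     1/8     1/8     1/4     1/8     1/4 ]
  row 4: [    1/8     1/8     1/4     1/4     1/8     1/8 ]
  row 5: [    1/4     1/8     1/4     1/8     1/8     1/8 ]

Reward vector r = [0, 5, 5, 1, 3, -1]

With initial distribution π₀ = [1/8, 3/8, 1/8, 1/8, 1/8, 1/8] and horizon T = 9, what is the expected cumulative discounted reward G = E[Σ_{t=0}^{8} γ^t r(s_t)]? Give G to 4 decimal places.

G = 9.8072

t=0: π = [0.1250, 0.3750, 0.1250, 0.1250, 0.1250, 0.1250], E[r] = 2.8750, γ^t·E[r] = 2.875000, running G = 2.875000
t=1: π = [0.2031, 0.1406, 0.1563, 0.1719, 0.1875, 0.1406], E[r] = 2.0781, γ^t·E[r] = 1.662500, running G = 4.537500
t=2: π = [0.1855, 0.1445, 0.1660, 0.1953, 0.1621, 0.1465], E[r] = 2.0879, γ^t·E[r] = 1.336250, running G = 5.873750
t=3: π = [0.1846, 0.1458, 0.1636, 0.1929, 0.1638, 0.1494], E[r] = 2.0815, γ^t·E[r] = 1.065750, running G = 6.939500
t=4: π = [0.1850, 0.1454, 0.1642, 0.1927, 0.1637, 0.1491], E[r] = 2.0826, γ^t·E[r] = 0.853013, running G = 7.792513
t=5: π = [0.1849, 0.1455, 0.1641, 0.1927, 0.1637, 0.1491], E[r] = 2.0828, γ^t·E[r] = 0.682479, running G = 8.474991
t=6: π = [0.1849, 0.1455, 0.1641, 0.1927, 0.1637, 0.1491], E[r] = 2.0827, γ^t·E[r] = 0.545977, running G = 9.020968
t=7: π = [0.1849, 0.1455, 0.1641, 0.1927, 0.1637, 0.1491], E[r] = 2.0827, γ^t·E[r] = 0.436781, running G = 9.457749
t=8: π = [0.1849, 0.1455, 0.1641, 0.1927, 0.1637, 0.1491], E[r] = 2.0827, γ^t·E[r] = 0.349425, running G = 9.807174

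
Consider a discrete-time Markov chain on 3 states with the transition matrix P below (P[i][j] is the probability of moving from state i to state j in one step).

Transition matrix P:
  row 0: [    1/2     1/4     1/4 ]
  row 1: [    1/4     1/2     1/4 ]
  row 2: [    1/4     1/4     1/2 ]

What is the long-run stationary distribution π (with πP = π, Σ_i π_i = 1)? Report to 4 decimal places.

Balance equations π_j = Σ_i π_i·P[i][j]:
  π_0 = 1/2·π_0 + 1/4·π_1 + 1/4·π_2
  π_1 = 1/4·π_0 + 1/2·π_1 + 1/4·π_2
  normalize: π_0 + π_1 + π_2 = 1
Solving the linear system gives exactly π = [1/3, 1/3, 1/3].

π = [0.3333, 0.3333, 0.3333]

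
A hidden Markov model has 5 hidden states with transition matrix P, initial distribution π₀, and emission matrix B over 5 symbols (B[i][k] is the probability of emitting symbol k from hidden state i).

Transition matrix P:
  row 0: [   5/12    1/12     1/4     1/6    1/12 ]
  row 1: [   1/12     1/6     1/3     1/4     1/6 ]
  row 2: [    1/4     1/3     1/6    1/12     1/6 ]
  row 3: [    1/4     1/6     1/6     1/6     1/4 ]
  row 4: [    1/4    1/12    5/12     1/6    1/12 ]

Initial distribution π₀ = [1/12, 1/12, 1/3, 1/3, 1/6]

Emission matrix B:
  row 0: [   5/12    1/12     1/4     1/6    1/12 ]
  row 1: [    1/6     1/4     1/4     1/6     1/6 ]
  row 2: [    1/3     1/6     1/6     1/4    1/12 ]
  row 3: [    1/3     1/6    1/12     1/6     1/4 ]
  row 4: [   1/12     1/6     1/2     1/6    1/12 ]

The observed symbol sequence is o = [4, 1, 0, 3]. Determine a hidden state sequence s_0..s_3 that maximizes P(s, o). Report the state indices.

t=0: δ = [6.944e-03, 1.389e-02, 2.778e-02, 8.333e-02, 1.389e-02]  (obs o_0=4)
t=1: δ = [1.736e-03, 3.472e-03, 2.315e-03, 2.315e-03, 3.472e-03]  ψ = [3, 3, 3, 3, 3]  (obs o_1=1)
t=2: δ = [3.617e-04, 1.286e-04, 4.823e-04, 2.894e-04, 4.823e-05]  ψ = [4, 2, 4, 1, 1]  (obs o_2=0)
t=3: δ = [2.512e-05, 2.679e-05, 2.261e-05, 1.005e-05, 1.340e-05]  ψ = [0, 2, 0, 0, 2]  (obs o_3=3)
backtrack: best end state = 1; path = [3, 4, 2, 1]

path = [3, 4, 2, 1]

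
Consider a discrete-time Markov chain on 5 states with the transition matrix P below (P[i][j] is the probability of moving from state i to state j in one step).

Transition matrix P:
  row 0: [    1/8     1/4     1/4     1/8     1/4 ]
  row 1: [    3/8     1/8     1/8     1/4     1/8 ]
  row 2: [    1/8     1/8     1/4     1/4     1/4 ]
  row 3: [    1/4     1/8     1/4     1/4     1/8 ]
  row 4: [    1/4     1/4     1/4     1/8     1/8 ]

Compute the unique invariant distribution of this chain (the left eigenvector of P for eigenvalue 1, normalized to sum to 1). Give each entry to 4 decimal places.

π = [0.2163, 0.1746, 0.2282, 0.2004, 0.1806]

Balance equations π_j = Σ_i π_i·P[i][j]:
  π_0 = 1/8·π_0 + 3/8·π_1 + 1/8·π_2 + 1/4·π_3 + 1/4·π_4
  π_1 = 1/4·π_0 + 1/8·π_1 + 1/8·π_2 + 1/8·π_3 + 1/4·π_4
  π_2 = 1/4·π_0 + 1/8·π_1 + 1/4·π_2 + 1/4·π_3 + 1/4·π_4
  π_3 = 1/8·π_0 + 1/4·π_1 + 1/4·π_2 + 1/4·π_3 + 1/8·π_4
  normalize: π_0 + π_1 + π_2 + π_3 + π_4 = 1
Solving the linear system gives exactly π = [109/504, 11/63, 115/504, 101/504, 13/72].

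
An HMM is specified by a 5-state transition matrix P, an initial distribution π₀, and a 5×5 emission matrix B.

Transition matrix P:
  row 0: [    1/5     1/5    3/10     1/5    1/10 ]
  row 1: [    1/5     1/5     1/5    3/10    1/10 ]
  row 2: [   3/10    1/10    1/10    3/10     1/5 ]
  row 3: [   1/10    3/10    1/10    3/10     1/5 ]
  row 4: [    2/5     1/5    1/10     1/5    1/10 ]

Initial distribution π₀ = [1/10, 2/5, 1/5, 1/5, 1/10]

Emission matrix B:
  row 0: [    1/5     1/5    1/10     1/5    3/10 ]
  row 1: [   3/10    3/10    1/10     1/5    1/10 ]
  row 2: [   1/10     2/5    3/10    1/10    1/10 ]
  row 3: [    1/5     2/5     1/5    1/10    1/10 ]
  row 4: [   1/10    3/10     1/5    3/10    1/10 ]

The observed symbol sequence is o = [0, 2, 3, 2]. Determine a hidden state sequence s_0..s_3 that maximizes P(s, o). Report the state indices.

t=0: δ = [2.000e-02, 1.200e-01, 2.000e-02, 4.000e-02, 1.000e-02]  (obs o_0=0)
t=1: δ = [2.400e-03, 2.400e-03, 7.200e-03, 7.200e-03, 2.400e-03]  ψ = [1, 1, 1, 1, 1]  (obs o_1=2)
t=2: δ = [4.320e-04, 4.320e-04, 7.200e-05, 2.160e-04, 4.320e-04]  ψ = [2, 3, 0, 2, 2]  (obs o_2=3)
t=3: δ = [1.728e-05, 8.640e-06, 3.888e-05, 2.592e-05, 8.640e-06]  ψ = [4, 0, 0, 1, 0]  (obs o_3=2)
backtrack: best end state = 2; path = [1, 2, 0, 2]

path = [1, 2, 0, 2]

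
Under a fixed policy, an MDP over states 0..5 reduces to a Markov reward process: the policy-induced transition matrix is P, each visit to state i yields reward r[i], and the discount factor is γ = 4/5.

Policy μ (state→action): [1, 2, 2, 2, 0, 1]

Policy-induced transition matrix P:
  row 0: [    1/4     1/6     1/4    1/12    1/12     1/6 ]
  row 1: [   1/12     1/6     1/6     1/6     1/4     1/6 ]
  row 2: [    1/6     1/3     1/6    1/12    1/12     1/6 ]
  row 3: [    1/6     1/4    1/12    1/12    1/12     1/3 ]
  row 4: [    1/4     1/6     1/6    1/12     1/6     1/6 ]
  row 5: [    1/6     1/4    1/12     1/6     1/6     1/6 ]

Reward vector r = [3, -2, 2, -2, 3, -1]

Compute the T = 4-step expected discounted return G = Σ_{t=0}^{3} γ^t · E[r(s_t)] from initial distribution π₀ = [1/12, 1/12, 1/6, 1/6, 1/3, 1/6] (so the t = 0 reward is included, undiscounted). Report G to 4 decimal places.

G = 1.7687

t=0: π = [0.0833, 0.0833, 0.1667, 0.1667, 0.3333, 0.1667], E[r] = 0.9167, γ^t·E[r] = 0.916667, running G = 0.916667
t=1: π = [0.1944, 0.2222, 0.1458, 0.1042, 0.1389, 0.1944], E[r] = 0.4444, γ^t·E[r] = 0.355556, running G = 1.272222
t=2: π = [0.1759, 0.2159, 0.1580, 0.1181, 0.1481, 0.1840], E[r] = 0.4363, γ^t·E[r] = 0.279259, running G = 1.551481
t=3: π = [0.1757, 0.2182, 0.1562, 0.1167, 0.1470, 0.1863], E[r] = 0.4243, γ^t·E[r] = 0.217259, running G = 1.768741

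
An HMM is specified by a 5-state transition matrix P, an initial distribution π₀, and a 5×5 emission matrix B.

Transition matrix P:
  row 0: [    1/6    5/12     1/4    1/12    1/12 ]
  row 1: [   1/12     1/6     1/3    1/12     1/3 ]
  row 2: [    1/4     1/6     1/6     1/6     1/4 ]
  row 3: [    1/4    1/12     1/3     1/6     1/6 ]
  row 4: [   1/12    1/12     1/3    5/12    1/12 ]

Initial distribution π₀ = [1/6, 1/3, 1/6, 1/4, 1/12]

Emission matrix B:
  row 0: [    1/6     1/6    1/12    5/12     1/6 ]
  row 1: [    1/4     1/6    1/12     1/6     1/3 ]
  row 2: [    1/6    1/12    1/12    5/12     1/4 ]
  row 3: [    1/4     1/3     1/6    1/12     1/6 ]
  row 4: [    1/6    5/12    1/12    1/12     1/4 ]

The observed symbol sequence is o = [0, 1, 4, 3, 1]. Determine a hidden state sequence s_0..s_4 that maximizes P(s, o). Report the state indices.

t=0: δ = [2.778e-02, 8.333e-02, 2.778e-02, 6.250e-02, 1.389e-02]  (obs o_0=0)
t=1: δ = [2.604e-03, 2.315e-03, 2.315e-03, 3.472e-03, 1.157e-02]  ψ = [3, 1, 1, 3, 1]  (obs o_1=1)
t=2: δ = [1.608e-04, 3.617e-04, 9.645e-04, 8.038e-04, 2.411e-04]  ψ = [4, 0, 4, 4, 4]  (obs o_2=4)
t=3: δ = [1.005e-04, 2.679e-05, 1.116e-04, 1.340e-05, 2.009e-05]  ψ = [2, 2, 3, 2, 2]  (obs o_3=3)
t=4: δ = [4.651e-06, 6.977e-06, 2.093e-06, 6.202e-06, 1.163e-05]  ψ = [2, 0, 0, 2, 2]  (obs o_4=1)
backtrack: best end state = 4; path = [1, 4, 3, 2, 4]

path = [1, 4, 3, 2, 4]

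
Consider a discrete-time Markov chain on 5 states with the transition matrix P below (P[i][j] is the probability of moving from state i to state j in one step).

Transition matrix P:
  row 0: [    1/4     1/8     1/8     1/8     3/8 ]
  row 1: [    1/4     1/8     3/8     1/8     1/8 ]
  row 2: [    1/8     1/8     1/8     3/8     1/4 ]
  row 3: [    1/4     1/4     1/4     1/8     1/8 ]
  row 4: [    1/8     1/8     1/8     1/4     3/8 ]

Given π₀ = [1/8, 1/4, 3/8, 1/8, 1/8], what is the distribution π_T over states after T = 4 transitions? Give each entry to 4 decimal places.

t=0: π = [0.1250, 0.2500, 0.3750, 0.1250, 0.1250]
t=1: π = [0.1875, 0.1406, 0.2031, 0.2344, 0.2344]
t=2: π = [0.1953, 0.1543, 0.1895, 0.2051, 0.2559]
t=3: π = [0.1943, 0.1506, 0.1892, 0.2043, 0.2615]
t=4: π = [0.1937, 0.1505, 0.1882, 0.2050, 0.2626]

π = [0.1937, 0.1505, 0.1882, 0.2050, 0.2626]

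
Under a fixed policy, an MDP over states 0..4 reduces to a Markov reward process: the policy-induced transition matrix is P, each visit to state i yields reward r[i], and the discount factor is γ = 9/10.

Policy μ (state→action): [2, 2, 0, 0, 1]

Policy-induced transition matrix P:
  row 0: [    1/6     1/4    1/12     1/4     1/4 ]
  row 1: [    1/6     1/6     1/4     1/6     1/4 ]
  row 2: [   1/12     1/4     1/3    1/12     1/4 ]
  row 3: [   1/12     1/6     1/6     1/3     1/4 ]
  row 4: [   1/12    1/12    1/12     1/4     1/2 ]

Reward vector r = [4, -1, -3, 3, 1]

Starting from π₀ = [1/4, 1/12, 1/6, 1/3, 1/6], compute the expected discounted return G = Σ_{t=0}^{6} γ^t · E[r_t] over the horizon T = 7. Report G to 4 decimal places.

t=0: π = [0.2500, 0.0833, 0.1667, 0.3333, 0.1667], E[r] = 1.5833, γ^t·E[r] = 1.583333, running G = 1.583333
t=1: π = [0.1111, 0.1875, 0.1667, 0.2431, 0.2917], E[r] = 0.7778, γ^t·E[r] = 0.700000, running G = 2.283333
t=2: π = [0.1082, 0.1655, 0.1765, 0.2269, 0.3229], E[r] = 0.7413, γ^t·E[r] = 0.600469, running G = 2.883802
t=3: π = [0.1061, 0.1635, 0.1739, 0.2257, 0.3307], E[r] = 0.7471, γ^t·E[r] = 0.544605, running G = 3.428408
t=4: π = [0.1058, 0.1624, 0.1729, 0.2262, 0.3327], E[r] = 0.7534, γ^t·E[r] = 0.494303, running G = 3.922711
t=5: π = [0.1057, 0.1622, 0.1725, 0.2265, 0.3332], E[r] = 0.7558, γ^t·E[r] = 0.446307, running G = 4.369017
t=6: π = [0.1057, 0.1621, 0.1724, 0.2266, 0.3333], E[r] = 0.7566, γ^t·E[r] = 0.402092, running G = 4.771110

G = 4.7711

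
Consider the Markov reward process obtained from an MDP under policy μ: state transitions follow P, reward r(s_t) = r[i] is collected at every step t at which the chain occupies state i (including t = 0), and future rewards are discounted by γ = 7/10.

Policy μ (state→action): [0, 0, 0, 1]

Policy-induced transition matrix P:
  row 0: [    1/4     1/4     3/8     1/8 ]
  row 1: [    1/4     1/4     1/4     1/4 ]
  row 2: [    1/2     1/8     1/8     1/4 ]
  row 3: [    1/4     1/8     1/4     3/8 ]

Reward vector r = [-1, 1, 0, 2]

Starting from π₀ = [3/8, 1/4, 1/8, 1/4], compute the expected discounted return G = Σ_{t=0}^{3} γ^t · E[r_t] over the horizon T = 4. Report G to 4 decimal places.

G = 0.9440

t=0: π = [0.3750, 0.2500, 0.1250, 0.2500], E[r] = 0.3750, γ^t·E[r] = 0.375000, running G = 0.375000
t=1: π = [0.2813, 0.2031, 0.2813, 0.2344], E[r] = 0.3906, γ^t·E[r] = 0.273438, running G = 0.648438
t=2: π = [0.3203, 0.1855, 0.2500, 0.2441], E[r] = 0.3535, γ^t·E[r] = 0.173223, running G = 0.821660
t=3: π = [0.3125, 0.1882, 0.2588, 0.2405], E[r] = 0.3567, γ^t·E[r] = 0.122344, running G = 0.944005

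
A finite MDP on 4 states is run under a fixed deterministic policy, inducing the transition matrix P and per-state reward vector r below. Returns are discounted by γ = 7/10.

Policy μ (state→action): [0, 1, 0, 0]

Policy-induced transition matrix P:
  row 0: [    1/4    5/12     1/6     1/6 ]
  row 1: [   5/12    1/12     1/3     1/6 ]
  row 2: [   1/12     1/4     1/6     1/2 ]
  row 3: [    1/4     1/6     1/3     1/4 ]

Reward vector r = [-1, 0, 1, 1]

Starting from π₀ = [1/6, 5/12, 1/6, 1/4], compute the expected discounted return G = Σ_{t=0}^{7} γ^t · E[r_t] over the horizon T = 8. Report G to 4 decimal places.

t=0: π = [0.1667, 0.4167, 0.1667, 0.2500], E[r] = 0.2500, γ^t·E[r] = 0.250000, running G = 0.250000
t=1: π = [0.2917, 0.1875, 0.2778, 0.2431], E[r] = 0.2292, γ^t·E[r] = 0.160417, running G = 0.410417
t=2: π = [0.2350, 0.2471, 0.2384, 0.2795], E[r] = 0.2830, γ^t·E[r] = 0.138663, running G = 0.549080
t=3: π = [0.2514, 0.2247, 0.2544, 0.2694], E[r] = 0.2724, γ^t·E[r] = 0.093442, running G = 0.642522
t=4: π = [0.2450, 0.2320, 0.2490, 0.2739], E[r] = 0.2779, γ^t·E[r] = 0.066726, running G = 0.709248
t=5: π = [0.2472, 0.2293, 0.2510, 0.2725], E[r] = 0.2763, γ^t·E[r] = 0.046442, running G = 0.755690
t=6: π = [0.2464, 0.2303, 0.2503, 0.2730], E[r] = 0.2770, γ^t·E[r] = 0.032583, running G = 0.788273
t=7: π = [0.2467, 0.2299, 0.2506, 0.2729], E[r] = 0.2767, γ^t·E[r] = 0.022791, running G = 0.811065

G = 0.8111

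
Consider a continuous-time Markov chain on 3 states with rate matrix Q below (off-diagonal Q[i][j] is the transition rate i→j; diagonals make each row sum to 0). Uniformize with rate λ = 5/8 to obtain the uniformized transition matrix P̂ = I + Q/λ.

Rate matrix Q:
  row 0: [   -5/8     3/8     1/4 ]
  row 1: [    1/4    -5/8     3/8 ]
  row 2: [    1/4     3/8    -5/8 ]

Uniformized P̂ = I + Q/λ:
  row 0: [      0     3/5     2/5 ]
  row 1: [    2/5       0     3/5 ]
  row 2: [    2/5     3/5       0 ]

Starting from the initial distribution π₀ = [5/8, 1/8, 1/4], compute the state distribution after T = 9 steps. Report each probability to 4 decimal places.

t=0: π = [0.6250, 0.1250, 0.2500]
t=1: π = [0.1500, 0.5250, 0.3250]
t=2: π = [0.3400, 0.2850, 0.3750]
t=3: π = [0.2640, 0.4290, 0.3070]
t=4: π = [0.2944, 0.3426, 0.3630]
t=5: π = [0.2822, 0.3944, 0.3233]
t=6: π = [0.2871, 0.3633, 0.3496]
t=7: π = [0.2852, 0.3820, 0.3328]
t=8: π = [0.2859, 0.3708, 0.3433]
t=9: π = [0.2856, 0.3775, 0.3369]

π = [0.2856, 0.3775, 0.3369]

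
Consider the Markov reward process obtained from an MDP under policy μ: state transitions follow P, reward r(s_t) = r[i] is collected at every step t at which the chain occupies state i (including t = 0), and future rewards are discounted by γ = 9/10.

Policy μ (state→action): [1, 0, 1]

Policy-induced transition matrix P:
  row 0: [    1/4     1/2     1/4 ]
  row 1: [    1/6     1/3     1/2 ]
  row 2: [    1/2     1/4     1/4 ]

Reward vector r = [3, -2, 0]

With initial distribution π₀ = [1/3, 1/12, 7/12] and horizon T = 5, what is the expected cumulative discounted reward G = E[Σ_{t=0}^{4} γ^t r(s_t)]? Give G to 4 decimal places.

G = 1.6488

t=0: π = [0.3333, 0.0833, 0.5833], E[r] = 0.8333, γ^t·E[r] = 0.833333, running G = 0.833333
t=1: π = [0.3889, 0.3403, 0.2708], E[r] = 0.4861, γ^t·E[r] = 0.437500, running G = 1.270833
t=2: π = [0.2894, 0.3756, 0.3351], E[r] = 0.1169, γ^t·E[r] = 0.094688, running G = 1.365521
t=3: π = [0.3025, 0.3536, 0.3439], E[r] = 0.2001, γ^t·E[r] = 0.145898, running G = 1.511419
t=4: π = [0.3065, 0.3551, 0.3384], E[r] = 0.2093, γ^t·E[r] = 0.137347, running G = 1.648766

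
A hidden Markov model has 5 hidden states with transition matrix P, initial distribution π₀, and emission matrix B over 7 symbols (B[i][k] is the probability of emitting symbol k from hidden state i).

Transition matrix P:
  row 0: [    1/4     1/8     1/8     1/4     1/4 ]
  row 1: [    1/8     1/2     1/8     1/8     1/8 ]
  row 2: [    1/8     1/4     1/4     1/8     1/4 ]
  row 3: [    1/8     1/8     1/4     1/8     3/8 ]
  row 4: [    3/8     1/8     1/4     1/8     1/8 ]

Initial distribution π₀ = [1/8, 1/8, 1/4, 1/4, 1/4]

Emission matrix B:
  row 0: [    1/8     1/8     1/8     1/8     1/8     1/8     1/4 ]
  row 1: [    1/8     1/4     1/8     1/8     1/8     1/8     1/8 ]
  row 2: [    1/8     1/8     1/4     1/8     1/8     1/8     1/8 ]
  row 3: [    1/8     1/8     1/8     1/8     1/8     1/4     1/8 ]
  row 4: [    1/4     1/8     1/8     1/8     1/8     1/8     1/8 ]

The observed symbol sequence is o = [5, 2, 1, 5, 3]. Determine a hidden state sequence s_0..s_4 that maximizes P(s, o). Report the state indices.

t=0: δ = [1.562e-02, 1.562e-02, 3.125e-02, 6.250e-02, 3.125e-02]  (obs o_0=5)
t=1: δ = [1.465e-03, 9.766e-04, 3.906e-03, 9.766e-04, 2.930e-03]  ψ = [4, 1, 3, 3, 3]  (obs o_1=2)
t=2: δ = [1.373e-04, 2.441e-04, 1.221e-04, 6.104e-05, 1.221e-04]  ψ = [4, 2, 2, 2, 2]  (obs o_2=1)
t=3: δ = [5.722e-06, 1.526e-05, 3.815e-06, 8.583e-06, 4.292e-06]  ψ = [4, 1, 1, 0, 0]  (obs o_3=5)
t=4: δ = [2.384e-07, 9.537e-07, 2.682e-07, 2.384e-07, 4.023e-07]  ψ = [1, 1, 3, 1, 3]  (obs o_4=3)
backtrack: best end state = 1; path = [3, 2, 1, 1, 1]

path = [3, 2, 1, 1, 1]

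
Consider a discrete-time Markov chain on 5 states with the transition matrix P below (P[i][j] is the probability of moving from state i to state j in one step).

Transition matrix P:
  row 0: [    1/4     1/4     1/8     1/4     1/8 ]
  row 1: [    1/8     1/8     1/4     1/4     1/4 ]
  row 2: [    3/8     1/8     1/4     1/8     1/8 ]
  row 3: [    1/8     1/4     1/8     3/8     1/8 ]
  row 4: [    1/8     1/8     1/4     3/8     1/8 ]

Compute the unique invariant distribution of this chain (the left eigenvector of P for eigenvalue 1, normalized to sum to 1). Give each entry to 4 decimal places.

Balance equations π_j = Σ_i π_i·P[i][j]:
  π_0 = 1/4·π_0 + 1/8·π_1 + 3/8·π_2 + 1/8·π_3 + 1/8·π_4
  π_1 = 1/4·π_0 + 1/8·π_1 + 1/8·π_2 + 1/4·π_3 + 1/8·π_4
  π_2 = 1/8·π_0 + 1/4·π_1 + 1/4·π_2 + 1/8·π_3 + 1/4·π_4
  π_3 = 1/4·π_0 + 1/4·π_1 + 1/8·π_2 + 3/8·π_3 + 3/8·π_4
  normalize: π_0 + π_1 + π_2 + π_3 + π_4 = 1
Solving the linear system gives exactly π = [359/1820, 12/65, 99/520, 509/1820, 77/520].

π = [0.1973, 0.1846, 0.1904, 0.2797, 0.1481]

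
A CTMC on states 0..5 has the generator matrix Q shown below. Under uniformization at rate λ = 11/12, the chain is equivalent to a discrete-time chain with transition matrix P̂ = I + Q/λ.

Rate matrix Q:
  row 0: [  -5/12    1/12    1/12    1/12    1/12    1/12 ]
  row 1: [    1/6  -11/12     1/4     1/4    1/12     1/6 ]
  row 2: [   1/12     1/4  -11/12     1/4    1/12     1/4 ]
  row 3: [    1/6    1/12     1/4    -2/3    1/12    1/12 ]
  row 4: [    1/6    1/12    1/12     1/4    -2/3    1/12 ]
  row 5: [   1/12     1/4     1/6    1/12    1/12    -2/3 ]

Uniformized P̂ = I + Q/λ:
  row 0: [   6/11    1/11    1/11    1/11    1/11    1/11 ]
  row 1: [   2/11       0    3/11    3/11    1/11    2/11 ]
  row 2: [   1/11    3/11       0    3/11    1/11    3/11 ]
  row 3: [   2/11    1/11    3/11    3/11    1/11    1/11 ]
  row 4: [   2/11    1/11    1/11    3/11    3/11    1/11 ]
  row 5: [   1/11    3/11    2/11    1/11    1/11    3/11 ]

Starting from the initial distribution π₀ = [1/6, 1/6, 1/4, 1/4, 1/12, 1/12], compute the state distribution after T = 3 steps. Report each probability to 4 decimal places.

π = [0.2364, 0.1366, 0.1530, 0.2016, 0.1109, 0.1614]

t=0: π = [0.1667, 0.1667, 0.2500, 0.2500, 0.0833, 0.0833]
t=1: π = [0.2121, 0.1364, 0.1515, 0.2273, 0.1061, 0.1667]
t=2: π = [0.2300, 0.1364, 0.1584, 0.2039, 0.1102, 0.1612]
t=3: π = [0.2364, 0.1366, 0.1530, 0.2016, 0.1109, 0.1614]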